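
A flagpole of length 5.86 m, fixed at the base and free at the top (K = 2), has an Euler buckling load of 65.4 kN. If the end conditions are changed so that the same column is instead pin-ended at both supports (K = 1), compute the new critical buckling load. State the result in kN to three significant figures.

P_cr ≈ 262 kN

P_cr ∝ 1/K², so P_cr,new = P_cr,old × (K_old/K_new)² = 65.4 × (2/1)²
= 65.4 × 4.000 = 262 kN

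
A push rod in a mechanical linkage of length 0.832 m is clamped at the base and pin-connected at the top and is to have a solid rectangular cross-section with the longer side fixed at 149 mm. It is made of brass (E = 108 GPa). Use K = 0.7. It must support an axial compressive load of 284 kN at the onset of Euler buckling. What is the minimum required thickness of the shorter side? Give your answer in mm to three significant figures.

b ≈ 19.4 mm

L_e = K·L = 0.7 × 0.832 = 0.5824 m
Required I = P_cr·L_e²/(π²E) = 2.840×10^5 × 0.5824² / (π² × 1.08×10^11) = 9.037×10^-8 m⁴
I_req = 9.037×10^4 mm⁴
Rectangle, weak axis: I_min = h·b³/12 with h = 149 mm fixed  ⇒  b = (12I/h)^(1/3) = 19.4 mm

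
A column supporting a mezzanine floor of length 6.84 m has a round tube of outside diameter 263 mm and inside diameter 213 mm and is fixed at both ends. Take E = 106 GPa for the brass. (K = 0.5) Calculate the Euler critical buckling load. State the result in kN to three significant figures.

d_o = 263 mm, d_i = 213 mm
I = π(d_o⁴ − d_i⁴)/64 = π(263⁴ − 213.0⁴)/64 = 1.338×10^8 mm⁴
I = 1.338×10^8 mm⁴ = 1.338×10^-4 m⁴
Effective length L_e = K·L = 0.5 × 6.84 = 3.420 m
P_cr = π²EI / L_e² = π² × 106×10⁹ × 1.338×10^-4 / 3.420² = 1.197×10^7 N

P_cr ≈ 12000 kN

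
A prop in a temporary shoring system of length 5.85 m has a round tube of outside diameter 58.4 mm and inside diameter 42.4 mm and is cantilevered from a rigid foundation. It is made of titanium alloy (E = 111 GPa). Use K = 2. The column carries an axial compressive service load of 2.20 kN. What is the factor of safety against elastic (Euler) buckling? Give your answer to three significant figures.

d_o = 58.4 mm, d_i = 42.4 mm
I = π(d_o⁴ − d_i⁴)/64 = π(58.4⁴ − 42.40⁴)/64 = 4.123×10^5 mm⁴
I = 4.123×10^5 mm⁴ = 4.123×10^-7 m⁴
Effective length L_e = K·L = 2 × 5.85 = 11.70 m
P_cr = π²EI / L_e² = π² × 111×10⁹ × 4.123×10^-7 / 11.70² = 3.300×10^3 N
Factor of safety n = P_cr / P = 3.2999 / 2.20 = 1.50

n ≈ 1.50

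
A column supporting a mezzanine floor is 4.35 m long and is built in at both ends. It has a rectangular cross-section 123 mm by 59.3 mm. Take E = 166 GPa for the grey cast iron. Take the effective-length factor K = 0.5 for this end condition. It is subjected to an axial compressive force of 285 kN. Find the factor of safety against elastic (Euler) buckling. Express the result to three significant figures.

Buckling occurs about the weak axis: I_min = h·b³/12 with b = 59.3 mm (the shorter side).
I_min = 123×59.3³/12 = 2.137×10^6 mm⁴
I = 2.137×10^6 mm⁴ = 2.137×10^-6 m⁴
Effective length L_e = K·L = 0.5 × 4.35 = 2.175 m
P_cr = π²EI / L_e² = π² × 166×10⁹ × 2.137×10^-6 / 2.175² = 7.402×10^5 N
Factor of safety n = P_cr / P = 740.25 / 285 = 2.60

n ≈ 2.60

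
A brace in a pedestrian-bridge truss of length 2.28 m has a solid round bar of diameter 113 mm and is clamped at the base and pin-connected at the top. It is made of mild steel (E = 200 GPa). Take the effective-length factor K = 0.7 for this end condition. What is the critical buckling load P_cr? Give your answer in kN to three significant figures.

I = πd⁴/64 = π×113⁴/64 = 8.004×10^6 mm⁴
I = 8.004×10^6 mm⁴ = 8.004×10^-6 m⁴
Effective length L_e = K·L = 0.7 × 2.28 = 1.596 m
P_cr = π²EI / L_e² = π² × 200×10⁹ × 8.004×10^-6 / 1.596² = 6.202×10^6 N

P_cr ≈ 6200 kN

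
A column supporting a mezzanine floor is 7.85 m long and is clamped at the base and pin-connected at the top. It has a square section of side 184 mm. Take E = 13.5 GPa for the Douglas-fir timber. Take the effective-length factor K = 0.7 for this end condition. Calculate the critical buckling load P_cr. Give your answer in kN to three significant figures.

P_cr ≈ 421 kN

I = a⁴/12 = 184⁴/12 = 9.552×10^7 mm⁴
I = 9.552×10^7 mm⁴ = 9.552×10^-5 m⁴
Effective length L_e = K·L = 0.7 × 7.85 = 5.495 m
P_cr = π²EI / L_e² = π² × 13.5×10⁹ × 9.552×10^-5 / 5.495² = 4.215×10^5 N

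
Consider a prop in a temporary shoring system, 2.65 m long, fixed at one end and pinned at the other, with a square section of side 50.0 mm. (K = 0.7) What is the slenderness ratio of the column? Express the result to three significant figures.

λ ≈ 129

For a square r = a/√12 = 50.0/√12 = 14.43 mm
L_e = K·L = 0.7 × 2.65 m = 1.855 m = 1855.0 mm
λ = L_e / r_min = 1855.0 / 14.43 = 129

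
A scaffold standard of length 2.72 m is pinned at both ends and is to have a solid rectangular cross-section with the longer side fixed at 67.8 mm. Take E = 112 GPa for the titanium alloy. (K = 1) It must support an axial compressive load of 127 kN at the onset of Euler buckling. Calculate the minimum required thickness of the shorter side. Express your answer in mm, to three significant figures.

L_e = K·L = 1 × 2.72 = 2.720 m
Required I = P_cr·L_e²/(π²E) = 1.270×10^5 × 2.720² / (π² × 1.12×10^11) = 8.500×10^-7 m⁴
I_req = 8.500×10^5 mm⁴
Rectangle, weak axis: I_min = h·b³/12 with h = 67.8 mm fixed  ⇒  b = (12I/h)^(1/3) = 53.2 mm

b ≈ 53.2 mm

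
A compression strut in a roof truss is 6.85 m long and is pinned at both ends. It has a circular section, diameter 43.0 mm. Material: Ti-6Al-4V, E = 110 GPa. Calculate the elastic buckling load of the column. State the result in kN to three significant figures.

I = πd⁴/64 = π×43.0⁴/64 = 1.678×10^5 mm⁴
I = 1.678×10^5 mm⁴ = 1.678×10^-7 m⁴
Effective length L_e = K·L = 1 × 6.85 = 6.850 m
P_cr = π²EI / L_e² = π² × 110×10⁹ × 1.678×10^-7 / 6.850² = 3.883×10^3 N

P_cr ≈ 3.88 kN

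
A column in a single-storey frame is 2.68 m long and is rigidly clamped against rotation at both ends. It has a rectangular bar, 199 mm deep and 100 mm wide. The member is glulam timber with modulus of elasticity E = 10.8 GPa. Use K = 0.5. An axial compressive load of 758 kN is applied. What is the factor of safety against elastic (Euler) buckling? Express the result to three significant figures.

Buckling occurs about the weak axis: I_min = h·b³/12 with b = 100 mm (the shorter side).
I_min = 199×100³/12 = 1.658×10^7 mm⁴
I = 1.658×10^7 mm⁴ = 1.658×10^-5 m⁴
Effective length L_e = K·L = 0.5 × 2.68 = 1.340 m
P_cr = π²EI / L_e² = π² × 10.8×10⁹ × 1.658×10^-5 / 1.340² = 9.844×10^5 N
Factor of safety n = P_cr / P = 984.43 / 758 = 1.30

n ≈ 1.30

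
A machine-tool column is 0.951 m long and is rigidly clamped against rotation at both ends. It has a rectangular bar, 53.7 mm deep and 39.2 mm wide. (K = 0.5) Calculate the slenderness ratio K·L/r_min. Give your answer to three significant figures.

Buckling occurs about the weak axis: I_min = h·b³/12 with b = 39.2 mm (the shorter side).
I_min = 53.7×39.2³/12 = 2.696×10^5 mm⁴
A = 2.105×10^3 mm²;  r_min = √(I/A) = √(2.696×10^5/2.105×10^3) = 11.32 mm
L_e = K·L = 0.5 × 0.951 m = 0.4755 m = 475.50 mm
λ = L_e / r_min = 475.50 / 11.32 = 42.0

λ ≈ 42.0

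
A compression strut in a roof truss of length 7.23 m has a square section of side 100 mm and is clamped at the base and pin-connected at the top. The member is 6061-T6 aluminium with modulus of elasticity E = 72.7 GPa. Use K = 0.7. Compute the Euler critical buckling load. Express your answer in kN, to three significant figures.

P_cr ≈ 233 kN

I = a⁴/12 = 100⁴/12 = 8.333×10^6 mm⁴
I = 8.333×10^6 mm⁴ = 8.333×10^-6 m⁴
Effective length L_e = K·L = 0.7 × 7.23 = 5.061 m
P_cr = π²EI / L_e² = π² × 72.7×10⁹ × 8.333×10^-6 / 5.061² = 2.334×10^5 N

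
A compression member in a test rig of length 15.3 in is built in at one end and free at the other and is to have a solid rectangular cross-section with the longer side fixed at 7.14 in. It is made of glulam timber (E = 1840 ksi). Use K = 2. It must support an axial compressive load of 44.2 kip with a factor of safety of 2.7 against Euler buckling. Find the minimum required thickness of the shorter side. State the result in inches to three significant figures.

b ≈ 2.18 in

Required P_cr = n·P = 2.7 × 44.2 = 119.3 kip
L_e = K·L = 2 × 15.3 = 30.60 in
Required I = P_cr·L_e²/(π²E) = 1.193×10^5 × 30.60² / (π² × 1.84×10^6) = 6.153 in⁴
Rectangle, weak axis: I_min = h·b³/12 with h = 7.14 in fixed  ⇒  b = (12I/h)^(1/3) = 2.18 in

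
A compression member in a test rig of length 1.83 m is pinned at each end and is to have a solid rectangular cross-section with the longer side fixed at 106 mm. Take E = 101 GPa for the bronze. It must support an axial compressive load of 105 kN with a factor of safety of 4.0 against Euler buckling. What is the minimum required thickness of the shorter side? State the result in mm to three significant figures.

Required P_cr = n·P = 4.0 × 105 = 420.0 kN
L_e = K·L = 1 × 1.83 = 1.830 m
Required I = P_cr·L_e²/(π²E) = 4.200×10^5 × 1.830² / (π² × 1.01×10^11) = 1.411×10^-6 m⁴
I_req = 1.411×10^6 mm⁴
Rectangle, weak axis: I_min = h·b³/12 with h = 106 mm fixed  ⇒  b = (12I/h)^(1/3) = 54.3 mm

b ≈ 54.3 mm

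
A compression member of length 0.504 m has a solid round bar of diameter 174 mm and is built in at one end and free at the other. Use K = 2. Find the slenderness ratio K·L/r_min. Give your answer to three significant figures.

λ ≈ 23.2

For a solid circle r = d/4 = 174/4 = 43.50 mm
L_e = K·L = 2 × 0.504 m = 1.008 m = 1008.0 mm
λ = L_e / r_min = 1008.0 / 43.50 = 23.2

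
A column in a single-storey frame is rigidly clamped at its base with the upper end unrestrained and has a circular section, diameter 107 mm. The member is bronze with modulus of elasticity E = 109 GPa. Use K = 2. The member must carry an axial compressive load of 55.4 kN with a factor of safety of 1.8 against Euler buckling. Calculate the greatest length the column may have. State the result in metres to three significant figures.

L_max ≈ 4.17 m

I = πd⁴/64 = π×107⁴/64 = 6.434×10^6 mm⁴
I = 6.434×10^-6 m⁴
Required critical load P_cr = n·P = 1.8 × 55.4 = 99.72 kN = 9.972×10^4 N
From P_cr = π²EI/(K·L)²:  L = (1/K)·√(π²EI/P_cr) = (1/2)·√(π²×1.09×10^11×6.434×10^-6/9.972×10^4)
L = 4.17 m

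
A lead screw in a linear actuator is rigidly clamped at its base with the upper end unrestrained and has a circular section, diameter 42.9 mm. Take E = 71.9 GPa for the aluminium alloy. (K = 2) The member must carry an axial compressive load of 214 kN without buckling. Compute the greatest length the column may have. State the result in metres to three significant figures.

I = πd⁴/64 = π×42.9⁴/64 = 1.663×10^5 mm⁴
I = 1.663×10^-7 m⁴
At the buckling limit P_cr = P = 2.140×10^5 N
From P_cr = π²EI/(K·L)²:  L = (1/K)·√(π²EI/P_cr) = (1/2)·√(π²×7.19×10^10×1.663×10^-7/2.140×10^5)
L = 0.371 m

L_max ≈ 0.371 m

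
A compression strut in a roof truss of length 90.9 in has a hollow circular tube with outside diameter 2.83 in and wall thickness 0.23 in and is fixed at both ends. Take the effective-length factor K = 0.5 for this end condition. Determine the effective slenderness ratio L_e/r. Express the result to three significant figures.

Inner diameter d_i = 2.83 − 2×0.23 = 2.370 in
I = π(d_o⁴ − d_i⁴)/64 = π(2.83⁴ − 2.370⁴)/64 = 1.600 in⁴
A = 1.879 in²;  r_min = √(I/A) = √(1.600/1.879) = 0.9228 in
L_e = K·L = 0.5 × 90.9 = 45.45 in
λ = L_e / r_min = 45.450 / 0.9228 = 49.3

λ ≈ 49.3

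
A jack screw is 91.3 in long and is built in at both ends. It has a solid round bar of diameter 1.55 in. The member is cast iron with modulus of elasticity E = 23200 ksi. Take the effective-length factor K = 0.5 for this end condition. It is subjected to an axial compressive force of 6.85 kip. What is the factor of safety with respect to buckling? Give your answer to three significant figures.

I = πd⁴/64 = π×1.55⁴/64 = 0.2833 in⁴
Effective length L_e = K·L = 0.5 × 91.3 = 45.65 in
P_cr = π²EI / L_e² = π² × 23200×10³ × 0.2833 / 45.65² = 3.113×10^4 lb
Factor of safety n = P_cr / P = 31.132 / 6.85 = 4.54

n ≈ 4.54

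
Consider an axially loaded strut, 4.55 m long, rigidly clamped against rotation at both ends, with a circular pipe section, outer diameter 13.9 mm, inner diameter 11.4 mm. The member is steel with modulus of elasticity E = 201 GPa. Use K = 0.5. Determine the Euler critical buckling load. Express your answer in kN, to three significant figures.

P_cr ≈ 0.385 kN

d_o = 13.9 mm, d_i = 11.4 mm
I = π(d_o⁴ − d_i⁴)/64 = π(13.9⁴ − 11.40⁴)/64 = 1.003×10^3 mm⁴
I = 1.003×10^3 mm⁴ = 1.003×10^-9 m⁴
Effective length L_e = K·L = 0.5 × 4.55 = 2.275 m
P_cr = π²EI / L_e² = π² × 201×10⁹ × 1.003×10^-9 / 2.275² = 384.6 N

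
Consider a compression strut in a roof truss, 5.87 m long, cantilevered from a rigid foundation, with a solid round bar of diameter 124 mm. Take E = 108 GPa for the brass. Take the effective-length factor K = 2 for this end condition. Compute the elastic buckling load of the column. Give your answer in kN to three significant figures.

I = πd⁴/64 = π×124⁴/64 = 1.161×10^7 mm⁴
I = 1.161×10^7 mm⁴ = 1.161×10^-5 m⁴
Effective length L_e = K·L = 2 × 5.87 = 11.74 m
P_cr = π²EI / L_e² = π² × 108×10⁹ × 1.161×10^-5 / 11.74² = 8.975×10^4 N

P_cr ≈ 89.8 kN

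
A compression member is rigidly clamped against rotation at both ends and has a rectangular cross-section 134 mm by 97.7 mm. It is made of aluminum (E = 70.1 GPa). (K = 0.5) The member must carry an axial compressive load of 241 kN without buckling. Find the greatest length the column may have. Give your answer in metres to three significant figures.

L_max ≈ 10.9 m

Buckling occurs about the weak axis: I_min = h·b³/12 with b = 97.7 mm (the shorter side).
I_min = 134×97.7³/12 = 1.041×10^7 mm⁴
I = 1.041×10^-5 m⁴
At the buckling limit P_cr = P = 2.410×10^5 N
From P_cr = π²EI/(K·L)²:  L = (1/K)·√(π²EI/P_cr) = (1/0.5)·√(π²×7.01×10^10×1.041×10^-5/2.410×10^5)
L = 10.9 m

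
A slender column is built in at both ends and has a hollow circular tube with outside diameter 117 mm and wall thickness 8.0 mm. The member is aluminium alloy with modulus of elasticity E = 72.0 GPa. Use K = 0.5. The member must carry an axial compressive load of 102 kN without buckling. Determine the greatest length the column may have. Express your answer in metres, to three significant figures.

L_max ≈ 10.7 m

Inner diameter d_i = 117 − 2×8.0 = 101.0 mm
I = π(d_o⁴ − d_i⁴)/64 = π(117⁴ − 101.0⁴)/64 = 4.090×10^6 mm⁴
I = 4.090×10^-6 m⁴
At the buckling limit P_cr = P = 1.020×10^5 N
From P_cr = π²EI/(K·L)²:  L = (1/K)·√(π²EI/P_cr) = (1/0.5)·√(π²×7.20×10^10×4.090×10^-6/1.020×10^5)
L = 10.7 m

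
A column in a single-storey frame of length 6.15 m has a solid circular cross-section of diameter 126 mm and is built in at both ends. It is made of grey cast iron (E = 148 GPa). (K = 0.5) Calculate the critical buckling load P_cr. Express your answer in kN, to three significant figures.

I = πd⁴/64 = π×126⁴/64 = 1.237×10^7 mm⁴
I = 1.237×10^7 mm⁴ = 1.237×10^-5 m⁴
Effective length L_e = K·L = 0.5 × 6.15 = 3.075 m
P_cr = π²EI / L_e² = π² × 148×10⁹ × 1.237×10^-5 / 3.075² = 1.911×10^6 N

P_cr ≈ 1910 kN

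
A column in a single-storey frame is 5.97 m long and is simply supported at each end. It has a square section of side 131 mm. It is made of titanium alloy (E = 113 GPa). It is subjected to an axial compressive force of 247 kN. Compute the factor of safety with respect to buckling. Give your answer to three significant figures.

n ≈ 3.11

I = a⁴/12 = 131⁴/12 = 2.454×10^7 mm⁴
I = 2.454×10^7 mm⁴ = 2.454×10^-5 m⁴
Effective length L_e = K·L = 1 × 5.97 = 5.970 m
P_cr = π²EI / L_e² = π² × 113×10⁹ × 2.454×10^-5 / 5.970² = 7.680×10^5 N
Factor of safety n = P_cr / P = 767.95 / 247 = 3.11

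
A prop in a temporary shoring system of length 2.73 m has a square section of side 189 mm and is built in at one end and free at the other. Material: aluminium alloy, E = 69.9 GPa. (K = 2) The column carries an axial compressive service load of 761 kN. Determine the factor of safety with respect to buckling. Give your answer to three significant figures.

I = a⁴/12 = 189⁴/12 = 1.063×10^8 mm⁴
I = 1.063×10^8 mm⁴ = 1.063×10^-4 m⁴
Effective length L_e = K·L = 2 × 2.73 = 5.460 m
P_cr = π²EI / L_e² = π² × 69.9×10⁹ × 1.063×10^-4 / 5.460² = 2.461×10^6 N
Factor of safety n = P_cr / P = 2460.7 / 761 = 3.23

n ≈ 3.23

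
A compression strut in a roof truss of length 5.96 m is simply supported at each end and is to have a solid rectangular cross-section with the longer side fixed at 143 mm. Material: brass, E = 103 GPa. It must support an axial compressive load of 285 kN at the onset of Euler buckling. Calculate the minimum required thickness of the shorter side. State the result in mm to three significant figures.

L_e = K·L = 1 × 5.96 = 5.960 m
Required I = P_cr·L_e²/(π²E) = 2.850×10^5 × 5.960² / (π² × 1.03×10^11) = 9.959×10^-6 m⁴
I_req = 9.959×10^6 mm⁴
Rectangle, weak axis: I_min = h·b³/12 with h = 143 mm fixed  ⇒  b = (12I/h)^(1/3) = 94.2 mm

b ≈ 94.2 mm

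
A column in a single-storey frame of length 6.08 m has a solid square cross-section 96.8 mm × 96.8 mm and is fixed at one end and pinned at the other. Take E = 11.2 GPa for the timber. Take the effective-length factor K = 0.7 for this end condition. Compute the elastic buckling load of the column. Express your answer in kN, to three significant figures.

I = a⁴/12 = 96.8⁴/12 = 7.317×10^6 mm⁴
I = 7.317×10^6 mm⁴ = 7.317×10^-6 m⁴
Effective length L_e = K·L = 0.7 × 6.08 = 4.256 m
P_cr = π²EI / L_e² = π² × 11.2×10⁹ × 7.317×10^-6 / 4.256² = 4.465×10^4 N

P_cr ≈ 44.7 kN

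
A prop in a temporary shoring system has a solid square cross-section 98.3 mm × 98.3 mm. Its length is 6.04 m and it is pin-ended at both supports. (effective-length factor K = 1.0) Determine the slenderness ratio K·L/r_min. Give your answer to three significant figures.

For a square r = a/√12 = 98.3/√12 = 28.38 mm
L_e = K·L = 1 × 6.04 m = 6.040 m = 6040.0 mm
λ = L_e / r_min = 6040.0 / 28.38 = 213

λ ≈ 213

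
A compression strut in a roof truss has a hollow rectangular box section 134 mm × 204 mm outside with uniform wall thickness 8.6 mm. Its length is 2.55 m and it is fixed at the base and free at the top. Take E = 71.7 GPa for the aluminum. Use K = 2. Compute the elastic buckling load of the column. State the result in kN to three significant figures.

P_cr ≈ 438 kN

Inner dimensions: h_i = 204 − 2×8.6 = 186.8 mm, b_i = 134 − 2×8.6 = 116.8 mm
Weak-axis I_min = (h_o·b_o³ − h_i·b_i³)/12 with b_o = 134, b_i = 116.8 mm (shorter outer/inner sides).
I_min = (204×134³ − 186.8×116.8³)/12 = 1.610×10^7 mm⁴
I = 1.610×10^7 mm⁴ = 1.610×10^-5 m⁴
Effective length L_e = K·L = 2 × 2.55 = 5.100 m
P_cr = π²EI / L_e² = π² × 71.7×10⁹ × 1.610×10^-5 / 5.100² = 4.380×10^5 N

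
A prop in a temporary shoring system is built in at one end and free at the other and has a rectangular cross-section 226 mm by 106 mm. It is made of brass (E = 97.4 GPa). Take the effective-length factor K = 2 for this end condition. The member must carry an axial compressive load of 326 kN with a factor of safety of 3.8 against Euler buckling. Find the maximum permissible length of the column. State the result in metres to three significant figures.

L_max ≈ 2.09 m

Buckling occurs about the weak axis: I_min = h·b³/12 with b = 106 mm (the shorter side).
I_min = 226×106³/12 = 2.243×10^7 mm⁴
I = 2.243×10^-5 m⁴
Required critical load P_cr = n·P = 3.8 × 326 = 1239 kN = 1.239×10^6 N
From P_cr = π²EI/(K·L)²:  L = (1/K)·√(π²EI/P_cr) = (1/2)·√(π²×9.74×10^10×2.243×10^-5/1.239×10^6)
L = 2.09 m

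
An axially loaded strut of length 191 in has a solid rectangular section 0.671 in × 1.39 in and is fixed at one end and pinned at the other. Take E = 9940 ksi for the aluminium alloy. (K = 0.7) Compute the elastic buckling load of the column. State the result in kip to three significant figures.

Buckling occurs about the weak axis: I_min = h·b³/12 with b = 0.671 in (the shorter side).
I_min = 1.39×0.671³/12 = 3.499×10^-2 in⁴
Effective length L_e = K·L = 0.7 × 191 = 133.7 in
P_cr = π²EI / L_e² = π² × 9940×10³ × 3.499×10^-2 / 133.7² = 192.1 lb

P_cr ≈ 0.192 kip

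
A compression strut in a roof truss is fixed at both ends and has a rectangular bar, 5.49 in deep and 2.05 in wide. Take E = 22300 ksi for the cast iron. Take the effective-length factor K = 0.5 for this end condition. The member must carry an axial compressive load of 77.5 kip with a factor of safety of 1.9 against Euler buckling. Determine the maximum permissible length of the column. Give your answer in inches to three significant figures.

L_max ≈ 154 in

Buckling occurs about the weak axis: I_min = h·b³/12 with b = 2.05 in (the shorter side).
I_min = 5.49×2.05³/12 = 3.941 in⁴
Required critical load P_cr = n·P = 1.9 × 77.5 = 147.2 kip = 1.472×10^5 lb
From P_cr = π²EI/(K·L)²:  L = (1/K)·√(π²EI/P_cr) = (1/0.5)·√(π²×2.23×10^7×3.941/1.472×10^5)
L = 154 in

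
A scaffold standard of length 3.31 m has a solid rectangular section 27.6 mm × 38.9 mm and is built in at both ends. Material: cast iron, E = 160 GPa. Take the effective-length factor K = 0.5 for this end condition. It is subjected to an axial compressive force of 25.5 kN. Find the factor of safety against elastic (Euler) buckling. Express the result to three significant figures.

Buckling occurs about the weak axis: I_min = h·b³/12 with b = 27.6 mm (the shorter side).
I_min = 38.9×27.6³/12 = 6.815×10^4 mm⁴
I = 6.815×10^4 mm⁴ = 6.815×10^-8 m⁴
Effective length L_e = K·L = 0.5 × 3.31 = 1.655 m
P_cr = π²EI / L_e² = π² × 160×10⁹ × 6.815×10^-8 / 1.655² = 3.929×10^4 N
Factor of safety n = P_cr / P = 39.293 / 25.5 = 1.54

n ≈ 1.54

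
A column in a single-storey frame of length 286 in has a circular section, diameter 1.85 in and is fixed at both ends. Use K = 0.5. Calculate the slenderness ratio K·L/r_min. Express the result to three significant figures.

I = πd⁴/64 = π×1.85⁴/64 = 0.5750 in⁴
A = 2.688 in²;  r_min = √(I/A) = √(0.5750/2.688) = 0.4625 in
L_e = K·L = 0.5 × 286 = 143.0 in
λ = L_e / r_min = 143.00 / 0.4625 = 309

λ ≈ 309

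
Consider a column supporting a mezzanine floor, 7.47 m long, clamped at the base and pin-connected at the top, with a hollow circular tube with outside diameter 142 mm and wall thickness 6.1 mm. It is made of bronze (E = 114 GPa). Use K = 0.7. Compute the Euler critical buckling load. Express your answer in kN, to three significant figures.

P_cr ≈ 248 kN

Inner diameter d_i = 142 − 2×6.1 = 129.8 mm
I = π(d_o⁴ − d_i⁴)/64 = π(142⁴ − 129.8⁴)/64 = 6.025×10^6 mm⁴
I = 6.025×10^6 mm⁴ = 6.025×10^-6 m⁴
Effective length L_e = K·L = 0.7 × 7.47 = 5.229 m
P_cr = π²EI / L_e² = π² × 114×10⁹ × 6.025×10^-6 / 5.229² = 2.479×10^5 N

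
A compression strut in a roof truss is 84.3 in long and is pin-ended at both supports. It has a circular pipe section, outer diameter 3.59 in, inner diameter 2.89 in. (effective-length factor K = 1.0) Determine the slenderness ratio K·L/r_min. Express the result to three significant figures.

d_o = 3.59 in, d_i = 2.89 in
I = π(d_o⁴ − d_i⁴)/64 = π(3.59⁴ − 2.890⁴)/64 = 4.729 in⁴
A = 3.563 in²;  r_min = √(I/A) = √(4.729/3.563) = 1.152 in
L_e = K·L = 1 × 84.3 = 84.30 in
λ = L_e / r_min = 84.300 / 1.152 = 73.2

λ ≈ 73.2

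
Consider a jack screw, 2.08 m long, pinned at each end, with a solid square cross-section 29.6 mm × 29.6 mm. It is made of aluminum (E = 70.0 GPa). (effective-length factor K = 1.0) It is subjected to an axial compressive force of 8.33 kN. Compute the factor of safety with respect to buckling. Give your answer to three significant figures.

n ≈ 1.23

I = a⁴/12 = 29.6⁴/12 = 6.397×10^4 mm⁴
I = 6.397×10^4 mm⁴ = 6.397×10^-8 m⁴
Effective length L_e = K·L = 1 × 2.08 = 2.080 m
P_cr = π²EI / L_e² = π² × 70.0×10⁹ × 6.397×10^-8 / 2.080² = 1.022×10^4 N
Factor of safety n = P_cr / P = 10.215 / 8.33 = 1.23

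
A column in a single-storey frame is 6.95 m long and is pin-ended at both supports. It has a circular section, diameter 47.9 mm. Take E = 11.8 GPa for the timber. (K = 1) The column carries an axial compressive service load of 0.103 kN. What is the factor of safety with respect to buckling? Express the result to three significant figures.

I = πd⁴/64 = π×47.9⁴/64 = 2.584×10^5 mm⁴
I = 2.584×10^5 mm⁴ = 2.584×10^-7 m⁴
Effective length L_e = K·L = 1 × 6.95 = 6.950 m
P_cr = π²EI / L_e² = π² × 11.8×10⁹ × 2.584×10^-7 / 6.950² = 623.1 N
Factor of safety n = P_cr / P = 0.62305 / 0.103 = 6.05

n ≈ 6.05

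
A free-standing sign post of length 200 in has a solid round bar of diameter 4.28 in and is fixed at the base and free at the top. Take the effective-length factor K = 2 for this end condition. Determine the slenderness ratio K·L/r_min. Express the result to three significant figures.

For a solid circle r = d/4 = 4.28/4 = 1.070 in
L_e = K·L = 2 × 200 = 400.0 in
λ = L_e / r_min = 400.00 / 1.070 = 374

λ ≈ 374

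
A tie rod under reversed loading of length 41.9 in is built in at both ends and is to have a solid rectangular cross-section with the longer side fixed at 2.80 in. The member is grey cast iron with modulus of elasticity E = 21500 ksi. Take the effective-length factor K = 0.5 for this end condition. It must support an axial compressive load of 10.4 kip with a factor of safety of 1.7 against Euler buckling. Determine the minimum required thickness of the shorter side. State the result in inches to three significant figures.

b ≈ 0.539 in

Required P_cr = n·P = 1.7 × 10.4 = 17.68 kip
L_e = K·L = 0.5 × 41.9 = 20.95 in
Required I = P_cr·L_e²/(π²E) = 1.768×10^4 × 20.95² / (π² × 2.15×10^7) = 3.657×10^-2 in⁴
Rectangle, weak axis: I_min = h·b³/12 with h = 2.80 in fixed  ⇒  b = (12I/h)^(1/3) = 0.539 in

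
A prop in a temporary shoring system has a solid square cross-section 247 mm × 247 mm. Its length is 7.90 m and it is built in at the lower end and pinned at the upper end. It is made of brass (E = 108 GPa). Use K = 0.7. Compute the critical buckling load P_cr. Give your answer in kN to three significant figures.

I = a⁴/12 = 247⁴/12 = 3.102×10^8 mm⁴
I = 3.102×10^8 mm⁴ = 3.102×10^-4 m⁴
Effective length L_e = K·L = 0.7 × 7.90 = 5.530 m
P_cr = π²EI / L_e² = π² × 108×10⁹ × 3.102×10^-4 / 5.530² = 1.081×10^7 N

P_cr ≈ 10800 kN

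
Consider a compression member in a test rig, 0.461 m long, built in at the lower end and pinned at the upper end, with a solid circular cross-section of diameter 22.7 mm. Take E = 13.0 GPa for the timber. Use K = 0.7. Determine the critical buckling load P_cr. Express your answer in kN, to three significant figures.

P_cr ≈ 16.1 kN

I = πd⁴/64 = π×22.7⁴/64 = 1.303×10^4 mm⁴
I = 1.303×10^4 mm⁴ = 1.303×10^-8 m⁴
Effective length L_e = K·L = 0.7 × 0.461 = 0.3227 m
P_cr = π²EI / L_e² = π² × 13.0×10⁹ × 1.303×10^-8 / 0.3227² = 1.606×10^4 N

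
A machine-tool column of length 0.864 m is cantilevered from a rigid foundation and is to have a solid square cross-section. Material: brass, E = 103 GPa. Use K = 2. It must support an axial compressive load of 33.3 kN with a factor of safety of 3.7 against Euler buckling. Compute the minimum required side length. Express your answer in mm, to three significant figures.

a ≈ 45.7 mm

Required P_cr = n·P = 3.7 × 33.3 = 123.2 kN
L_e = K·L = 2 × 0.864 = 1.728 m
Required I = P_cr·L_e²/(π²E) = 1.232×10^5 × 1.728² / (π² × 1.03×10^11) = 3.619×10^-7 m⁴
I_req = 3.619×10^5 mm⁴
Solid square: I = a⁴/12  ⇒  a = (12I)^(1/4) = (12×3.619×10^5)^(1/4) = 45.7 mm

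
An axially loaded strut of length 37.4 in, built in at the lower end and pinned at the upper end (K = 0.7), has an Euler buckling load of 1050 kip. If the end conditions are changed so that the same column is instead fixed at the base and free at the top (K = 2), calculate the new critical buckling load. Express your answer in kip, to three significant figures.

P_cr ∝ 1/K², so P_cr,new = P_cr,old × (K_old/K_new)² = 1050 × (0.7/2)²
= 1050 × 0.1225 = 129 kip

P_cr ≈ 129 kip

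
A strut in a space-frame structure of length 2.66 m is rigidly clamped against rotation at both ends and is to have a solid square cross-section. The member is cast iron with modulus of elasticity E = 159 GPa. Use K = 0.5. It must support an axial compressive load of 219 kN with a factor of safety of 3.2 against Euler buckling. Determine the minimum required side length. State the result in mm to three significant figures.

a ≈ 55.5 mm

Required P_cr = n·P = 3.2 × 219 = 700.8 kN
L_e = K·L = 0.5 × 2.66 = 1.330 m
Required I = P_cr·L_e²/(π²E) = 7.008×10^5 × 1.330² / (π² × 1.59×10^11) = 7.900×10^-7 m⁴
I_req = 7.900×10^5 mm⁴
Solid square: I = a⁴/12  ⇒  a = (12I)^(1/4) = (12×7.900×10^5)^(1/4) = 55.5 mm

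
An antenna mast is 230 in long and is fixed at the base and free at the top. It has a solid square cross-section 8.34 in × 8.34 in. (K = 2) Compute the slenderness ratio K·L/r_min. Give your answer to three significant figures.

λ ≈ 191

I = a⁴/12 = 8.34⁴/12 = 403.2 in⁴
A = 69.56 in²;  r_min = √(I/A) = √(403.2/69.56) = 2.408 in
L_e = K·L = 2 × 230 = 460.0 in
λ = L_e / r_min = 460.00 / 2.408 = 191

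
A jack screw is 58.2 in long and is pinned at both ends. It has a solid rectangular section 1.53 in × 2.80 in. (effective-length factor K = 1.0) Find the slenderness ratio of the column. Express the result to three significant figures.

λ ≈ 132

For a rectangle r_min = b/√12 = 1.53/√12 = 0.4417 in
L_e = K·L = 1 × 58.2 = 58.20 in
λ = L_e / r_min = 58.200 / 0.4417 = 132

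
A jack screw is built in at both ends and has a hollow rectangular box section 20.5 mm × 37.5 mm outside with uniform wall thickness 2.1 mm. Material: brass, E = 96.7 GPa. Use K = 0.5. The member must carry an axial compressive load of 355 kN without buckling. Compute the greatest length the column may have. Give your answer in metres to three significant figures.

L_max ≈ 0.400 m

Inner dimensions: h_i = 37.5 − 2×2.1 = 33.30 mm, b_i = 20.5 − 2×2.1 = 16.30 mm
Weak-axis I_min = (h_o·b_o³ − h_i·b_i³)/12 with b_o = 20.5, b_i = 16.30 mm (shorter outer/inner sides).
I_min = (37.5×20.5³ − 33.30×16.30³)/12 = 1.490×10^4 mm⁴
I = 1.490×10^-8 m⁴
At the buckling limit P_cr = P = 3.550×10^5 N
From P_cr = π²EI/(K·L)²:  L = (1/K)·√(π²EI/P_cr) = (1/0.5)·√(π²×9.67×10^10×1.490×10^-8/3.550×10^5)
L = 0.400 m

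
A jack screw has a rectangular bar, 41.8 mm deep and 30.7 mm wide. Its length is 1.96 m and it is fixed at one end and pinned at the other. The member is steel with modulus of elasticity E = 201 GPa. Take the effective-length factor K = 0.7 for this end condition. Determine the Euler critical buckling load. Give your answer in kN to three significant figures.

Buckling occurs about the weak axis: I_min = h·b³/12 with b = 30.7 mm (the shorter side).
I_min = 41.8×30.7³/12 = 1.008×10^5 mm⁴
I = 1.008×10^5 mm⁴ = 1.008×10^-7 m⁴
Effective length L_e = K·L = 0.7 × 1.96 = 1.372 m
P_cr = π²EI / L_e² = π² × 201×10⁹ × 1.008×10^-7 / 1.372² = 1.062×10^5 N

P_cr ≈ 106 kN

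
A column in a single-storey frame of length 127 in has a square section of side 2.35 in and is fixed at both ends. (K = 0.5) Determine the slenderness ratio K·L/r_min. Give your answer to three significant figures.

λ ≈ 93.6

For a square r = a/√12 = 2.35/√12 = 0.6784 in
L_e = K·L = 0.5 × 127 = 63.50 in
λ = L_e / r_min = 63.500 / 0.6784 = 93.6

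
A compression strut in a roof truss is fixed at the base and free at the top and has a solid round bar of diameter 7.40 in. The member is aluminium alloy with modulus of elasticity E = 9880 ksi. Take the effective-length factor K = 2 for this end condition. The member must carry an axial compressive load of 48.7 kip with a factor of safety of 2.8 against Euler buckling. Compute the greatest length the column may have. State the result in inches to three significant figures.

L_max ≈ 162 in

I = πd⁴/64 = π×7.40⁴/64 = 147.2 in⁴
Required critical load P_cr = n·P = 2.8 × 48.7 = 136.4 kip = 1.364×10^5 lb
From P_cr = π²EI/(K·L)²:  L = (1/K)·√(π²EI/P_cr) = (1/2)·√(π²×9.88×10^6×147.2/1.364×10^5)
L = 162 in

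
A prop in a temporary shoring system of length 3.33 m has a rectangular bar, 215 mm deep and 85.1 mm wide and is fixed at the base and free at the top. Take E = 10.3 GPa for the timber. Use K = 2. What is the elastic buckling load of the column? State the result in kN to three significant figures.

Buckling occurs about the weak axis: I_min = h·b³/12 with b = 85.1 mm (the shorter side).
I_min = 215×85.1³/12 = 1.104×10^7 mm⁴
I = 1.104×10^7 mm⁴ = 1.104×10^-5 m⁴
Effective length L_e = K·L = 2 × 3.33 = 6.660 m
P_cr = π²EI / L_e² = π² × 10.3×10⁹ × 1.104×10^-5 / 6.660² = 2.531×10^4 N

P_cr ≈ 25.3 kN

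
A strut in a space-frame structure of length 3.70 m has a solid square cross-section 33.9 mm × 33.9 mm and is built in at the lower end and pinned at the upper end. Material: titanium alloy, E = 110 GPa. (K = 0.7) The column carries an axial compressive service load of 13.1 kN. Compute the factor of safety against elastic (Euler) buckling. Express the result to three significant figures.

n ≈ 1.36

I = a⁴/12 = 33.9⁴/12 = 1.101×10^5 mm⁴
I = 1.101×10^5 mm⁴ = 1.101×10^-7 m⁴
Effective length L_e = K·L = 0.7 × 3.70 = 2.590 m
P_cr = π²EI / L_e² = π² × 110×10⁹ × 1.101×10^-7 / 2.590² = 1.781×10^4 N
Factor of safety n = P_cr / P = 17.812 / 13.1 = 1.36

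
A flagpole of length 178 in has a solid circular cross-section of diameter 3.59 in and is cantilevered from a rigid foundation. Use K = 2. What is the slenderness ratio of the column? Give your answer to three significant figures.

I = πd⁴/64 = π×3.59⁴/64 = 8.154 in⁴
A = 10.12 in²;  r_min = √(I/A) = √(8.154/10.12) = 0.8975 in
L_e = K·L = 2 × 178 = 356.0 in
λ = L_e / r_min = 356.00 / 0.8975 = 397

λ ≈ 397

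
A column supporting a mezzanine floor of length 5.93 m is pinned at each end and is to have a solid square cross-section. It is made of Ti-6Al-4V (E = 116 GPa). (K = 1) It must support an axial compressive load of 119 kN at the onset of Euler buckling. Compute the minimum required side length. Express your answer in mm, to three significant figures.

a ≈ 81.4 mm

L_e = K·L = 1 × 5.93 = 5.930 m
Required I = P_cr·L_e²/(π²E) = 1.190×10^5 × 5.930² / (π² × 1.16×10^11) = 3.655×10^-6 m⁴
I_req = 3.655×10^6 mm⁴
Solid square: I = a⁴/12  ⇒  a = (12I)^(1/4) = (12×3.655×10^6)^(1/4) = 81.4 mm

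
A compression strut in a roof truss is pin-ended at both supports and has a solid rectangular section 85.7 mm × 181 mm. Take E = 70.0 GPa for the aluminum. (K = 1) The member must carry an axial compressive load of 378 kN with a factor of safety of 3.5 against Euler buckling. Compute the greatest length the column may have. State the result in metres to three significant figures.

Buckling occurs about the weak axis: I_min = h·b³/12 with b = 85.7 mm (the shorter side).
I_min = 181×85.7³/12 = 9.494×10^6 mm⁴
I = 9.494×10^-6 m⁴
Required critical load P_cr = n·P = 3.5 × 378 = 1323 kN = 1.323×10^6 N
From P_cr = π²EI/(K·L)²:  L = (1/K)·√(π²EI/P_cr) = (1/1)·√(π²×7.00×10^10×9.494×10^-6/1.323×10^6)
L = 2.23 m

L_max ≈ 2.23 m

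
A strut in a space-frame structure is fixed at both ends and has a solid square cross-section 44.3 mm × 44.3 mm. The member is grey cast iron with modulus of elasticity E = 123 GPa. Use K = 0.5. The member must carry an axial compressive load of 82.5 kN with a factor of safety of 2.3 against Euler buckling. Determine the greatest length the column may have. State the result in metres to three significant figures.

I = a⁴/12 = 44.3⁴/12 = 3.209×10^5 mm⁴
I = 3.209×10^-7 m⁴
Required critical load P_cr = n·P = 2.3 × 82.5 = 189.7 kN = 1.897×10^5 N
From P_cr = π²EI/(K·L)²:  L = (1/K)·√(π²EI/P_cr) = (1/0.5)·√(π²×1.23×10^11×3.209×10^-7/1.897×10^5)
L = 2.87 m

L_max ≈ 2.87 m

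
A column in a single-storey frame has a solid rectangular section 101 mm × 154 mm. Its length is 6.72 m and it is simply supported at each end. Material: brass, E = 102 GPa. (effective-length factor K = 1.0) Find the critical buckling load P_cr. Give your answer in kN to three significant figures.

P_cr ≈ 295 kN

Buckling occurs about the weak axis: I_min = h·b³/12 with b = 101 mm (the shorter side).
I_min = 154×101³/12 = 1.322×10^7 mm⁴
I = 1.322×10^7 mm⁴ = 1.322×10^-5 m⁴
Effective length L_e = K·L = 1 × 6.72 = 6.720 m
P_cr = π²EI / L_e² = π² × 102×10⁹ × 1.322×10^-5 / 6.720² = 2.948×10^5 N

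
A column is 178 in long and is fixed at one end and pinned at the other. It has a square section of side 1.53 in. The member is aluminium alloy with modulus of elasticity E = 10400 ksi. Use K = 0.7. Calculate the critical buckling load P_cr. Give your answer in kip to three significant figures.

I = a⁴/12 = 1.53⁴/12 = 0.4567 in⁴
Effective length L_e = K·L = 0.7 × 178 = 124.6 in
P_cr = π²EI / L_e² = π² × 10400×10³ × 0.4567 / 124.6² = 3.019×10^3 lb

P_cr ≈ 3.02 kip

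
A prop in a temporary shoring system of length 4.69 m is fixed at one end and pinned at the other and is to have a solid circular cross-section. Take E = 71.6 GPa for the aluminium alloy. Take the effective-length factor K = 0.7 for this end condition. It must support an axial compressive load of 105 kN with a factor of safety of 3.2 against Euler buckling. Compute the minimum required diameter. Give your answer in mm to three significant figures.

d ≈ 101 mm

Required P_cr = n·P = 3.2 × 105 = 336.0 kN
L_e = K·L = 0.7 × 4.69 = 3.283 m
Required I = P_cr·L_e²/(π²E) = 3.360×10^5 × 3.283² / (π² × 7.16×10^10) = 5.125×10^-6 m⁴
I_req = 5.125×10^6 mm⁴
Solid circle: I = πd⁴/64  ⇒  d = (64I/π)^(1/4) = (64×5.125×10^6/π)^(1/4) = 101 mm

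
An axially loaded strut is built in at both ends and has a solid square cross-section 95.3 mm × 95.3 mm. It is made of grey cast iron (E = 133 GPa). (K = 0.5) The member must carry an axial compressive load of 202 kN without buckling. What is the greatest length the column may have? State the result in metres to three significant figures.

L_max ≈ 13.4 m

I = a⁴/12 = 95.3⁴/12 = 6.874×10^6 mm⁴
I = 6.874×10^-6 m⁴
At the buckling limit P_cr = P = 2.020×10^5 N
From P_cr = π²EI/(K·L)²:  L = (1/K)·√(π²EI/P_cr) = (1/0.5)·√(π²×1.33×10^11×6.874×10^-6/2.020×10^5)
L = 13.4 m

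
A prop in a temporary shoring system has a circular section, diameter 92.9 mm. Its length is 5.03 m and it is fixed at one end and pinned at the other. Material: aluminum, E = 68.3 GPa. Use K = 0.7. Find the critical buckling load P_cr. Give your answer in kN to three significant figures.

P_cr ≈ 199 kN

I = πd⁴/64 = π×92.9⁴/64 = 3.656×10^6 mm⁴
I = 3.656×10^6 mm⁴ = 3.656×10^-6 m⁴
Effective length L_e = K·L = 0.7 × 5.03 = 3.521 m
P_cr = π²EI / L_e² = π² × 68.3×10⁹ × 3.656×10^-6 / 3.521² = 1.988×10^5 N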